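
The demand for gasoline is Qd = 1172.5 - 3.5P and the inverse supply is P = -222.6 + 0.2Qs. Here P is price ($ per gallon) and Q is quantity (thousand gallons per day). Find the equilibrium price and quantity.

P* = 7, Q* = 1148

Inverting to quantity form: Qs = 1113 + 5P.
Equating demand and supply, 1172.5 - 3.5P = 1113 + 5P gives 8.5P = 59.5, so P* = 7.
Plugging P* into demand: Q* = 1172.5 - 3.5(7) = 1148.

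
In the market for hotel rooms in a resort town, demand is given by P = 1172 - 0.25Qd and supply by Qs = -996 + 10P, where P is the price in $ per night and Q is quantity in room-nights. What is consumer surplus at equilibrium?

Rewriting in direct form: Qd = 4688 - 4P.
Equating demand and supply, 4688 - 4P = -996 + 10P gives 14P = 5684, so P* = 406.
From the demand curve, Q* = 4688 - 4(406) = 3064.
Demand choke price (Qd = 0): P = 4688/4 = 1172. Consumer surplus = ½ × (1172 - 406) × 3064 = 1173512.

Consumer surplus = 1173512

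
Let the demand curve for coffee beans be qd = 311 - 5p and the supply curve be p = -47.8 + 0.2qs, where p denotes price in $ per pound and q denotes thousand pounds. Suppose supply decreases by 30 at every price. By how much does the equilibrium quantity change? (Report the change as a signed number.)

Δq = -15

Solving each curve for q: qs = 239 + 5p.
Equating demand and supply, 311 - 5p = 239 + 5p gives 10p = 72, so p* = 7.2.
Then q* = 311 - 5(7.2) = 275.
After the shift, supply is qs = 209 + 5p.
The new intersection has 102 = 10p, i.e. p = 10.2, q = 260.
Δq = 260 - 275 = -15.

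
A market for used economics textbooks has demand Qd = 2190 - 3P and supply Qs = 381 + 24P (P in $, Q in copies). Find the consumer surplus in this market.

Consumer surplus = 659353.5

At equilibrium Qd = Qs, so 2190 - 3P = 381 + 24P; collecting terms, 1809 = 27P and P* = 67.
Plugging P* into demand: Q* = 2190 - 3(67) = 1989.
Demand choke price (Qd = 0): P = 2190/3 = 730. Consumer surplus = ½ × (730 - 67) × 1989 = 659353.5.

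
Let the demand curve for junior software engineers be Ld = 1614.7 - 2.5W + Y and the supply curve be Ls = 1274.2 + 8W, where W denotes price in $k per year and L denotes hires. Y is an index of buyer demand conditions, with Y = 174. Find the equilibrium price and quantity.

With Y = 174, demand is Ld = 1788.7 - 2.5W.
Equating demand and supply, 1788.7 - 2.5W = 1274.2 + 8W gives 10.5W = 514.5, so W* = 49.
Then L* = 1788.7 - 2.5(49) = 1666.2.

W* = 49, L* = 1666.2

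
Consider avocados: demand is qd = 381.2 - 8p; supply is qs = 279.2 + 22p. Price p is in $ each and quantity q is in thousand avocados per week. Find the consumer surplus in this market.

At equilibrium qd = qs, so 381.2 - 8p = 279.2 + 22p; collecting terms, 102 = 30p and p* = 3.4.
Then q* = 381.2 - 8(3.4) = 354.
Demand choke price (qd = 0): p = 381.2/8 = 47.65. Consumer surplus = ½ × (47.65 - 3.4) × 354 = 7832.25.

Consumer surplus = 7832.25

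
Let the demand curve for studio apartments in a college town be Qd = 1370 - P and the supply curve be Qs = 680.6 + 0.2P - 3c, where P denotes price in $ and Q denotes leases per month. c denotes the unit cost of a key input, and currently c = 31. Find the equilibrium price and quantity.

With c = 31, supply is Qs = 587.6 + 0.2P.
The market clears where 1370 - P = 587.6 + 0.2P. Rearranging, 1.2P = 782.4, hence P* = 652.
From the demand curve, Q* = 1370 - 652 = 718.

P* = 652, Q* = 718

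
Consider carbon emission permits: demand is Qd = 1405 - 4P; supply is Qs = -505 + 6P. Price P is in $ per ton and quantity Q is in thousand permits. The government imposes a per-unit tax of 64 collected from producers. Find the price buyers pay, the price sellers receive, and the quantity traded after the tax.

P_b = 229.4, P_s = 165.4, Q = 487.4

The tax drives a wedge P_b - P_s = 64. Substituting P_s = P_b - 64 into supply: Qs = -889 + 6P_b.
Set Qd = Qs: 1405 - 4P_b = -889 + 6P_b, so 2294 = 10P_b and P_b = 229.4.
Then P_s = 229.4 - 64 = 165.4 and Q = 1405 - 4(229.4) = 487.4.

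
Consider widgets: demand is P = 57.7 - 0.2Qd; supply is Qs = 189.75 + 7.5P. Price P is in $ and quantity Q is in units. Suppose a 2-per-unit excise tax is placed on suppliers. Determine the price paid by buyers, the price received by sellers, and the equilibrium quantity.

P_b = 9.1, P_s = 7.1, Q = 243

In direct form, Qd = 288.5 - 5P.
Suppliers keep P_s = P_b - 2 per unit, so supply in terms of the buyer price is Qs = 174.75 + 7.5P_b.
Market clearing requires 288.5 - 5P_b = 174.75 + 7.5P_b; hence 113.75 = 12.5P_b and P_b = 9.1.
So P_s = 7.1 and the quantity traded is Q = 288.5 - 5(9.1) = 243.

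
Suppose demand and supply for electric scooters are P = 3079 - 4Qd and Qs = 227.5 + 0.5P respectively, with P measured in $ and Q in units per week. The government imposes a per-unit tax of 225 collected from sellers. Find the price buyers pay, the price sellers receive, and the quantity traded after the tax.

Inverting to quantity form: Qd = 769.75 - 0.25P.
With a tax of 225 on sellers, they supply based on the net price P_s = P_b - 225, so Qs = 115 + 0.5P_b.
Set Qd = Qs: 769.75 - 0.25P_b = 115 + 0.5P_b, so 654.75 = 0.75P_b and P_b = 873.
So P_s = 648 and the quantity traded is Q = 769.75 - 0.25(873) = 551.5.

P_b = 873, P_s = 648, Q = 551.5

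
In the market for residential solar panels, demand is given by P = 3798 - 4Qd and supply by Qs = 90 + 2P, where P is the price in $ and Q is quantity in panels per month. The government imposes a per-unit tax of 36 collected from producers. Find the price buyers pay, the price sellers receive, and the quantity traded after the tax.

P_b = 414, P_s = 378, Q = 846

In direct form, Qd = 949.5 - 0.25P.
Producers keep P_s = P_b - 36 per unit, so supply in terms of the buyer price is Qs = 18 + 2P_b.
Market clearing requires 949.5 - 0.25P_b = 18 + 2P_b; hence 931.5 = 2.25P_b and P_b = 414.
So P_s = 378 and the quantity traded is Q = 949.5 - 0.25(414) = 846.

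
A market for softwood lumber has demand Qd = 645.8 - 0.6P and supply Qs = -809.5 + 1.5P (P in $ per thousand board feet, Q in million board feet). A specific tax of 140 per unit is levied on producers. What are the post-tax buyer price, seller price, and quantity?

Producers keep P_s = P_b - 140 per unit, so supply in terms of the buyer price is Qs = -1019.5 + 1.5P_b.
Set Qd = Qs: 645.8 - 0.6P_b = -1019.5 + 1.5P_b, so 1665.3 = 2.1P_b and P_b = 793.
Then P_s = 793 - 140 = 653 and Q = 645.8 - 0.6(793) = 170.

P_b = 793, P_s = 653, Q = 170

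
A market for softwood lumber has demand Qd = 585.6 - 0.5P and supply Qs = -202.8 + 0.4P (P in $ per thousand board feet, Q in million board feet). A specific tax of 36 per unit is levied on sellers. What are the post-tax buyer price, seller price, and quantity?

P_b = 892, P_s = 856, Q = 139.6

Sellers keep P_s = P_b - 36 per unit, so supply in terms of the buyer price is Qs = -217.2 + 0.4P_b.
Set Qd = Qs: 585.6 - 0.5P_b = -217.2 + 0.4P_b, so 802.8 = 0.9P_b and P_b = 892.
Then P_s = 892 - 36 = 856 and Q = 585.6 - 0.5(892) = 139.6.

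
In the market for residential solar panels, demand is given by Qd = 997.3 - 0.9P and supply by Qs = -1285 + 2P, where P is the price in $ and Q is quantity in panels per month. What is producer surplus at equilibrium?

Producer surplus = 20880.25

Set Qd = Qs: 997.3 - 0.9P = -1285 + 2P, so 2282.3 = 2.9P and P* = 787.
From the demand curve, Q* = 997.3 - 0.9(787) = 289.
Supply choke price (Qs = 0): P = 642.5. Producer surplus = ½ × (787 - 642.5) × 289 = 20880.25.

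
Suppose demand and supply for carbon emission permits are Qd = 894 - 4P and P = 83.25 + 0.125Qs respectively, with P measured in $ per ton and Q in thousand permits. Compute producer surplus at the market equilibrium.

Solving each curve for Q: Qs = -666 + 8P.
At equilibrium Qd = Qs, so 894 - 4P = -666 + 8P; collecting terms, 1560 = 12P and P* = 130.
Then Q* = 894 - 4(130) = 374.
Supply choke price (Qs = 0): P = 83.25. Producer surplus = ½ × (130 - 83.25) × 374 = 8742.25.

Producer surplus = 8742.25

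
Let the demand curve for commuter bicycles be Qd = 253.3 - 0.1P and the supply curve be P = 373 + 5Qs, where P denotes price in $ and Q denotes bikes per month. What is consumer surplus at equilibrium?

Consumer surplus = 103680

Inverting to quantity form: Qs = -74.6 + 0.2P.
Equating demand and supply, 253.3 - 0.1P = -74.6 + 0.2P gives 0.3P = 327.9, so P* = 1093.
Plugging P* into demand: Q* = 253.3 - 0.1(1093) = 144.
Demand choke price (Qd = 0): P = 253.3/0.1 = 2533. Consumer surplus = ½ × (2533 - 1093) × 144 = 103680.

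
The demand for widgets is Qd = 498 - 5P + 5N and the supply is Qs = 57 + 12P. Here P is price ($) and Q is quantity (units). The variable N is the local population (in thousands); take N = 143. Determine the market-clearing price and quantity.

P* = 68, Q* = 873

With N = 143, demand is Qd = 1213 - 5P.
The market clears where 1213 - 5P = 57 + 12P. Rearranging, 17P = 1156, hence P* = 68.
From the demand curve, Q* = 1213 - 5(68) = 873.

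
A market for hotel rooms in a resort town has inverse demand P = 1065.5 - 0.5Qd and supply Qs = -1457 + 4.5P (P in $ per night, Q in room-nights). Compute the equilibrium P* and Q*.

Inverting to quantity form: Qd = 2131 - 2P.
At equilibrium Qd = Qs, so 2131 - 2P = -1457 + 4.5P; collecting terms, 3588 = 6.5P and P* = 552.
From the demand curve, Q* = 2131 - 2(552) = 1027.

P* = 552, Q* = 1027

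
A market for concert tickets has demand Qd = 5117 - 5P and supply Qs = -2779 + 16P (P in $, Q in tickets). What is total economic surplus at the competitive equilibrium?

Total surplus = 1375259.68125

Equating demand and supply, 5117 - 5P = -2779 + 16P gives 21P = 7896, so P* = 376.
From the demand curve, Q* = 5117 - 5(376) = 3237.
Demand choke price = 1023.4; supply choke price = 173.6875. CS = ½(1023.4 - 376)(3237) = 1047816.9; PS = ½(376 - 173.6875)(3237) = 327442.78125. Total surplus = 1375259.68125.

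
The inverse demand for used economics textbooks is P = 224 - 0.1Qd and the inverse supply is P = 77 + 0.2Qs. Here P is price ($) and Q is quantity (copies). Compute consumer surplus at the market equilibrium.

Inverting to quantity form: Qd = 2240 - 10P and Qs = -385 + 5P.
Set Qd = Qs: 2240 - 10P = -385 + 5P, so 2625 = 15P and P* = 175.
Substitute back: Q* = 2240 - 10(175) = 490.
Demand choke price (Qd = 0): P = 2240/10 = 224. Consumer surplus = ½ × (224 - 175) × 490 = 12005.

Consumer surplus = 12005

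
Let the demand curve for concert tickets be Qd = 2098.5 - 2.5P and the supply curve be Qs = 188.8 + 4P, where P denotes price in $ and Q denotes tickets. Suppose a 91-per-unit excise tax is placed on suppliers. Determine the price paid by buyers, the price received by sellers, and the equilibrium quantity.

P_b = 349.8, P_s = 258.8, Q = 1224

With a tax of 91 on suppliers, they supply based on the net price P_s = P_b - 91, so Qs = -175.2 + 4P_b.
Set Qd = Qs: 2098.5 - 2.5P_b = -175.2 + 4P_b, so 2273.7 = 6.5P_b and P_b = 349.8.
Then P_s = 349.8 - 91 = 258.8 and Q = 2098.5 - 2.5(349.8) = 1224.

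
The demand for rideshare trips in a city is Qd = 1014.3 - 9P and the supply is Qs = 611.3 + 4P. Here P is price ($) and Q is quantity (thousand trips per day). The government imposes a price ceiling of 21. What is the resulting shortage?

At P = 21: Qd = 825.3 and Qs = 695.3.
Shortage = Qd - Qs = 825.3 - 695.3 = 130.

Shortage = 130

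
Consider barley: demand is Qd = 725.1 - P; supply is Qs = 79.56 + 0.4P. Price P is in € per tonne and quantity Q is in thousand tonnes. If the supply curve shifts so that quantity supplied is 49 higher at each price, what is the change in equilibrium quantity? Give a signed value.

Equating demand and supply, 725.1 - P = 79.56 + 0.4P gives 1.4P = 645.54, so P* = 461.1.
Plugging P* into demand: Q* = 725.1 - 461.1 = 264.
After the shift, supply is Qs = 128.56 + 0.4P.
The new intersection has 596.54 = 1.4P, i.e. P = 426.1, Q = 299.
ΔQ = 299 - 264 = 35.

ΔQ = 35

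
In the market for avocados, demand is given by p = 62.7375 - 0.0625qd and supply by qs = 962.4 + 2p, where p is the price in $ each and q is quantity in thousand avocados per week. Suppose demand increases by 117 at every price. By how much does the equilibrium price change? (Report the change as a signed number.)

Rewriting in direct form: qd = 1003.8 - 16p.
The market clears where 1003.8 - 16p = 962.4 + 2p. Rearranging, 18p = 41.4, hence p* = 2.3.
From the demand curve, q* = 1003.8 - 16(2.3) = 967.
After the shift, demand is qd = 1120.8 - 16p.
The new intersection has 158.4 = 18p, i.e. p = 8.8, q = 980.
Δp = 8.8 - 2.3 = 6.5.

Δp = 6.5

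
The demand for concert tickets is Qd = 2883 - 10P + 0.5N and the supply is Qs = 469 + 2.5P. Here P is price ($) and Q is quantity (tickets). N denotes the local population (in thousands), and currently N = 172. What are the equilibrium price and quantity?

With N = 172, demand is Qd = 2969 - 10P.
At equilibrium Qd = Qs, so 2969 - 10P = 469 + 2.5P; collecting terms, 2500 = 12.5P and P* = 200.
Plugging P* into demand: Q* = 2969 - 10(200) = 969.

P* = 200, Q* = 969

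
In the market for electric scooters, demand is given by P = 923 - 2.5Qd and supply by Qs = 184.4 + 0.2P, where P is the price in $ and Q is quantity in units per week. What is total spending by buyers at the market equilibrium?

Total spending by buyers = 75768

Rewriting in direct form: Qd = 369.2 - 0.4P.
Equating demand and supply, 369.2 - 0.4P = 184.4 + 0.2P gives 0.6P = 184.8, so P* = 308.
Substitute back: Q* = 369.2 - 0.4(308) = 246.
Total spending by buyers = P* × Q* = 308 × 246 = 75768.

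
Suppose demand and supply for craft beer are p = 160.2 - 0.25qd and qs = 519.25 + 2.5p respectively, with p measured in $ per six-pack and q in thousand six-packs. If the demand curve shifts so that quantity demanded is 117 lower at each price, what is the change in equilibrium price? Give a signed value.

Δp = -18

Rewriting in direct form: qd = 640.8 - 4p.
The market clears where 640.8 - 4p = 519.25 + 2.5p. Rearranging, 6.5p = 121.55, hence p* = 18.7.
Substitute back: q* = 640.8 - 4(18.7) = 566.
After the shift, demand is qd = 523.8 - 4p.
New equilibrium: 4.55 = 6.5p, so p = 0.7 and q = 521.
Δp = 0.7 - 18.7 = -18.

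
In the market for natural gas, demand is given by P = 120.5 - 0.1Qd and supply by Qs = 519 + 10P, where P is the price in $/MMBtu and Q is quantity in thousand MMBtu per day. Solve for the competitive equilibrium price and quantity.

In direct form, Qd = 1205 - 10P.
The market clears where 1205 - 10P = 519 + 10P. Rearranging, 20P = 686, hence P* = 34.3.
Plugging P* into demand: Q* = 1205 - 10(34.3) = 862.

P* = 34.3, Q* = 862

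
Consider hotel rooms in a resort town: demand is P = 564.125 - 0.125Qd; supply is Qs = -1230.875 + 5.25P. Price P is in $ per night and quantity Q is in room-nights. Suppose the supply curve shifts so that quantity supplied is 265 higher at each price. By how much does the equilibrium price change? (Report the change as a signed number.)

ΔP = -20

In direct form, Qd = 4513 - 8P.
Set Qd = Qs: 4513 - 8P = -1230.875 + 5.25P, so 5743.875 = 13.25P and P* = 433.5.
From the demand curve, Q* = 4513 - 8(433.5) = 1045.
After the shift, supply is Qs = -965.875 + 5.25P.
New equilibrium: 5478.875 = 13.25P, so P = 413.5 and Q = 1205.
ΔP = 413.5 - 433.5 = -20.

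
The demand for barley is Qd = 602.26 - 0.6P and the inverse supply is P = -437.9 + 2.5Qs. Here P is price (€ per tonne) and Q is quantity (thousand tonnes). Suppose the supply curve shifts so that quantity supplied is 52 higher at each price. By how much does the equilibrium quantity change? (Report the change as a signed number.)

Rewriting in direct form: Qs = 175.16 + 0.4P.
The market clears where 602.26 - 0.6P = 175.16 + 0.4P. Rearranging, P = 427.1, hence P* = 427.1.
Plugging P* into demand: Q* = 602.26 - 0.6(427.1) = 346.
After the shift, supply is Qs = 227.16 + 0.4P.
Re-solving, P = 375.1 gives P = 375.1 and Q = 377.2.
ΔQ = 377.2 - 346 = 31.2.

ΔQ = 31.2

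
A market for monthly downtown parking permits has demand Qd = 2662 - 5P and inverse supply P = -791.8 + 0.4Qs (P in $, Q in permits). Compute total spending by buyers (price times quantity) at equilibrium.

Total spending by buyers = 200837

Inverting to quantity form: Qs = 1979.5 + 2.5P.
Equating demand and supply, 2662 - 5P = 1979.5 + 2.5P gives 7.5P = 682.5, so P* = 91.
Then Q* = 2662 - 5(91) = 2207.
Total spending by buyers = P* × Q* = 91 × 2207 = 200837.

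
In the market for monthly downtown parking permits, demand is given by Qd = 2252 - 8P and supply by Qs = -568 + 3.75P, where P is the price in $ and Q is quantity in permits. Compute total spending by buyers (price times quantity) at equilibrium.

Total spending by buyers = 79680

The market clears where 2252 - 8P = -568 + 3.75P. Rearranging, 11.75P = 2820, hence P* = 240.
Then Q* = 2252 - 8(240) = 332.
Total spending by buyers = P* × Q* = 240 × 332 = 79680.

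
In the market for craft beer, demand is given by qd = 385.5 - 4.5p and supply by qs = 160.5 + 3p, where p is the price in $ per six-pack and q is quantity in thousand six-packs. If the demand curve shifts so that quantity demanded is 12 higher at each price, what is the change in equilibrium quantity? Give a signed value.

Δq = 4.8

At equilibrium qd = qs, so 385.5 - 4.5p = 160.5 + 3p; collecting terms, 225 = 7.5p and p* = 30.
From the demand curve, q* = 385.5 - 4.5(30) = 250.5.
After the shift, demand is qd = 397.5 - 4.5p.
New equilibrium: 237 = 7.5p, so p = 31.6 and q = 255.3.
Δq = 255.3 - 250.5 = 4.8.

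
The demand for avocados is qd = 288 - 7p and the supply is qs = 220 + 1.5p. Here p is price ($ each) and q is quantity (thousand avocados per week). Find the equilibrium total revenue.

Equating demand and supply, 288 - 7p = 220 + 1.5p gives 8.5p = 68, so p* = 8.
Then q* = 288 - 7(8) = 232.
Total revenue = p* × q* = 8 × 232 = 1856.

Total revenue = 1856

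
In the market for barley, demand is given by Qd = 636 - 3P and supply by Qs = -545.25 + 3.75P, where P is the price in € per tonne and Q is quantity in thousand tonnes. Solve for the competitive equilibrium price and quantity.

At equilibrium Qd = Qs, so 636 - 3P = -545.25 + 3.75P; collecting terms, 1181.25 = 6.75P and P* = 175.
Plugging P* into demand: Q* = 636 - 3(175) = 111.

P* = 175, Q* = 111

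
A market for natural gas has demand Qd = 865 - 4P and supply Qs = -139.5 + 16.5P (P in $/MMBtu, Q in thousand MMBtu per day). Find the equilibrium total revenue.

Equating demand and supply, 865 - 4P = -139.5 + 16.5P gives 20.5P = 1004.5, so P* = 49.
Plugging P* into demand: Q* = 865 - 4(49) = 669.
Total revenue = P* × Q* = 49 × 669 = 32781.

Total revenue = 32781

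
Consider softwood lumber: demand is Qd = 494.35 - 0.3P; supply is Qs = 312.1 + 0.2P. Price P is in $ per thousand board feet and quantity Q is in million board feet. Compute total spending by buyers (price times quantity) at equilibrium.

At equilibrium Qd = Qs, so 494.35 - 0.3P = 312.1 + 0.2P; collecting terms, 182.25 = 0.5P and P* = 364.5.
Substitute back: Q* = 494.35 - 0.3(364.5) = 385.
Total spending by buyers = P* × Q* = 364.5 × 385 = 140332.5.

Total spending by buyers = 140332.5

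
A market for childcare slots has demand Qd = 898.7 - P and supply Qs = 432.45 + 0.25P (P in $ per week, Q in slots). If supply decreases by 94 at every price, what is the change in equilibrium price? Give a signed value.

ΔP = 75.2

Equating demand and supply, 898.7 - P = 432.45 + 0.25P gives 1.25P = 466.25, so P* = 373.
Plugging P* into demand: Q* = 898.7 - 373 = 525.7.
After the shift, supply is Qs = 338.45 + 0.25P.
Re-solving, 1.25P = 560.25 gives P = 448.2 and Q = 450.5.
ΔP = 448.2 - 373 = 75.2.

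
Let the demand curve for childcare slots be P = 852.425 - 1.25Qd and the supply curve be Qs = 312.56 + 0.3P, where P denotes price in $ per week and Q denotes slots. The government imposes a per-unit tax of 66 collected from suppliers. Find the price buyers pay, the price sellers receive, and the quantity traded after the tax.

In direct form, Qd = 681.94 - 0.8P.
The tax drives a wedge P_b - P_s = 66. Substituting P_s = P_b - 66 into supply: Qs = 292.76 + 0.3P_b.
Market clearing requires 681.94 - 0.8P_b = 292.76 + 0.3P_b; hence 389.18 = 1.1P_b and P_b = 353.8.
So P_s = 287.8 and the quantity traded is Q = 681.94 - 0.8(353.8) = 398.9.

P_b = 353.8, P_s = 287.8, Q = 398.9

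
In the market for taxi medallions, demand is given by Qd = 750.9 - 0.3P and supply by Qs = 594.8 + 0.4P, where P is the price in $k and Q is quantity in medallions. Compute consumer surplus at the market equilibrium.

Consumer surplus = 779760

At equilibrium Qd = Qs, so 750.9 - 0.3P = 594.8 + 0.4P; collecting terms, 156.1 = 0.7P and P* = 223.
Then Q* = 750.9 - 0.3(223) = 684.
Demand choke price (Qd = 0): P = 750.9/0.3 = 2503. Consumer surplus = ½ × (2503 - 223) × 684 = 779760.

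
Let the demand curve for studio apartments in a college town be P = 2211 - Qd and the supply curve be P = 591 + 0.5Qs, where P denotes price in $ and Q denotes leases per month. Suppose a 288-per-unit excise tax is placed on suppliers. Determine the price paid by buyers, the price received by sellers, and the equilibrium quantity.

In direct form, Qd = 2211 - P and Qs = -1182 + 2P.
With a tax of 288 on suppliers, they supply based on the net price P_s = P_b - 288, so Qs = -1758 + 2P_b.
Set Qd = Qs: 2211 - P_b = -1758 + 2P_b, so 3969 = 3P_b and P_b = 1323.
So P_s = 1035 and the quantity traded is Q = 2211 - 1323 = 888.

P_b = 1323, P_s = 1035, Q = 888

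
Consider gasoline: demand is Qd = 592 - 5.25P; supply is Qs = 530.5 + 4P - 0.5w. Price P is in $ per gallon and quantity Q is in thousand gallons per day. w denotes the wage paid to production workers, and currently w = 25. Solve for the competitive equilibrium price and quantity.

With w = 25, supply is Qs = 518 + 4P.
The market clears where 592 - 5.25P = 518 + 4P. Rearranging, 9.25P = 74, hence P* = 8.
Substitute back: Q* = 592 - 5.25(8) = 550.

P* = 8, Q* = 550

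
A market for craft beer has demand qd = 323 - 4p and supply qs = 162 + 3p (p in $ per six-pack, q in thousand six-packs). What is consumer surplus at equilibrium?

Equating demand and supply, 323 - 4p = 162 + 3p gives 7p = 161, so p* = 23.
Plugging p* into demand: q* = 323 - 4(23) = 231.
Demand choke price (qd = 0): p = 323/4 = 80.75. Consumer surplus = ½ × (80.75 - 23) × 231 = 6670.125.

Consumer surplus = 6670.125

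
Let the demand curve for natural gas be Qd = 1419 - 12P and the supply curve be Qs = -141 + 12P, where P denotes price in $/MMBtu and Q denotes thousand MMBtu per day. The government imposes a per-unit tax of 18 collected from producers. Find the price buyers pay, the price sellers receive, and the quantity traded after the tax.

P_b = 74, P_s = 56, Q = 531

Producers keep P_s = P_b - 18 per unit, so supply in terms of the buyer price is Qs = -357 + 12P_b.
Set Qd = Qs: 1419 - 12P_b = -357 + 12P_b, so 1776 = 24P_b and P_b = 74.
So P_s = 56 and the quantity traded is Q = 1419 - 12(74) = 531.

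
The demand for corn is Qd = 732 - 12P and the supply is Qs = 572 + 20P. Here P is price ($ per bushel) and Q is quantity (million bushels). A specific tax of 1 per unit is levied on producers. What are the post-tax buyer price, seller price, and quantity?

P_b = 5.625, P_s = 4.625, Q = 664.5

With a tax of 1 on producers, they supply based on the net price P_s = P_b - 1, so Qs = 552 + 20P_b.
Set Qd = Qs: 732 - 12P_b = 552 + 20P_b, so 180 = 32P_b and P_b = 5.625.
So P_s = 4.625 and the quantity traded is Q = 732 - 12(5.625) = 664.5.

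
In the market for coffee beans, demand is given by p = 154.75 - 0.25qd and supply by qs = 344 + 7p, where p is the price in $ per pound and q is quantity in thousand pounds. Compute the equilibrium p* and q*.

p* = 25, q* = 519

Inverting to quantity form: qd = 619 - 4p.
Set qd = qs: 619 - 4p = 344 + 7p, so 275 = 11p and p* = 25.
Then q* = 619 - 4(25) = 519.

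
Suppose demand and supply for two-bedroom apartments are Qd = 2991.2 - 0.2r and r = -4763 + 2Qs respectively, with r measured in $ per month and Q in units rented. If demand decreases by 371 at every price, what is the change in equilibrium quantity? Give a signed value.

Inverting to quantity form: Qs = 2381.5 + 0.5r.
At equilibrium Qd = Qs, so 2991.2 - 0.2r = 2381.5 + 0.5r; collecting terms, 609.7 = 0.7r and r* = 871.
Plugging r* into demand: Q* = 2991.2 - 0.2(871) = 2817.
After the shift, demand is Qd = 2620.2 - 0.2r.
Re-solving, 0.7r = 238.7 gives r = 341 and Q = 2552.
ΔQ = 2552 - 2817 = -265.

ΔQ = -265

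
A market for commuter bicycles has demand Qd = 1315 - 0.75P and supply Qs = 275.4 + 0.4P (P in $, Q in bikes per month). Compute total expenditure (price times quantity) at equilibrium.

The market clears where 1315 - 0.75P = 275.4 + 0.4P. Rearranging, 1.15P = 1039.6, hence P* = 904.
Then Q* = 1315 - 0.75(904) = 637.
Total expenditure = P* × Q* = 904 × 637 = 575848.

Total expenditure = 575848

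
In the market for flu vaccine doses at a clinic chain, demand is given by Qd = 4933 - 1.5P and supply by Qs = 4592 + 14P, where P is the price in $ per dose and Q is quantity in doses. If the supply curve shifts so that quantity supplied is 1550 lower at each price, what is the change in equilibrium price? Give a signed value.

ΔP = 100

The market clears where 4933 - 1.5P = 4592 + 14P. Rearranging, 15.5P = 341, hence P* = 22.
Plugging P* into demand: Q* = 4933 - 1.5(22) = 4900.
After the shift, supply is Qs = 3042 + 14P.
New equilibrium: 1891 = 15.5P, so P = 122 and Q = 4750.
ΔP = 122 - 22 = 100.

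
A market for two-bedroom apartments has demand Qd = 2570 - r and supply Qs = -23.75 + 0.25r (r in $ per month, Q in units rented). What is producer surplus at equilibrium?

Producer surplus = 490050

Equating demand and supply, 2570 - r = -23.75 + 0.25r gives 1.25r = 2593.75, so r* = 2075.
Plugging r* into demand: Q* = 2570 - 2075 = 495.
Supply choke price (Qs = 0): r = 95. Producer surplus = ½ × (2075 - 95) × 495 = 490050.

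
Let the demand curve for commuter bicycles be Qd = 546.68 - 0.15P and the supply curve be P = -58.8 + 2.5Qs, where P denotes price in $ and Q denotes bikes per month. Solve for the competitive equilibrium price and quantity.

Inverting to quantity form: Qs = 23.52 + 0.4P.
Equating demand and supply, 546.68 - 0.15P = 23.52 + 0.4P gives 0.55P = 523.16, so P* = 951.2.
Then Q* = 546.68 - 0.15(951.2) = 404.

P* = 951.2, Q* = 404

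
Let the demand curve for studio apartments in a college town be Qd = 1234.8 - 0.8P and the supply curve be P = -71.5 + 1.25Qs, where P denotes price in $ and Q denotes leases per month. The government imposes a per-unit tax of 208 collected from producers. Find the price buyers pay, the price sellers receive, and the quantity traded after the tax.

Inverting to quantity form: Qs = 57.2 + 0.8P.
Producers keep P_s = P_b - 208 per unit, so supply in terms of the buyer price is Qs = -109.2 + 0.8P_b.
Equate demand and the shifted supply: 1234.8 - 0.8P_b = -109.2 + 0.8P_b, giving 1.6P_b = 1344, so P_b = 840.
Then P_s = 840 - 208 = 632 and Q = 1234.8 - 0.8(840) = 562.8.

P_b = 840, P_s = 632, Q = 562.8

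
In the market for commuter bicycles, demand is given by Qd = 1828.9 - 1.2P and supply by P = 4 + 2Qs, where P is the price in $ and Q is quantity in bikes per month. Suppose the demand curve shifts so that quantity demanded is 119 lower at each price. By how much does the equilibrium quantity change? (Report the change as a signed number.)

ΔQ = -35

Rewriting in direct form: Qs = -2 + 0.5P.
Equating demand and supply, 1828.9 - 1.2P = -2 + 0.5P gives 1.7P = 1830.9, so P* = 1077.
Substitute back: Q* = 1828.9 - 1.2(1077) = 536.5.
After the shift, demand is Qd = 1709.9 - 1.2P.
The new intersection has 1711.9 = 1.7P, i.e. P = 1007, Q = 501.5.
ΔQ = 501.5 - 536.5 = -35.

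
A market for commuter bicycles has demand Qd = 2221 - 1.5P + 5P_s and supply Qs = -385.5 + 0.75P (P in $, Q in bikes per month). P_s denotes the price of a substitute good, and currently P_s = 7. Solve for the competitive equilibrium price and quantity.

With P_s = 7, demand is Qd = 2256 - 1.5P.
Set Qd = Qs: 2256 - 1.5P = -385.5 + 0.75P, so 2641.5 = 2.25P and P* = 1174.
Plugging P* into demand: Q* = 2256 - 1.5(1174) = 495.

P* = 1174, Q* = 495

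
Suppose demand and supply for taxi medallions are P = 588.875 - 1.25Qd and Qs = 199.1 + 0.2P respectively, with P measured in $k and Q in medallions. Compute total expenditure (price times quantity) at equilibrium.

Total expenditure = 68952

In direct form, Qd = 471.1 - 0.8P.
Equating demand and supply, 471.1 - 0.8P = 199.1 + 0.2P gives P = 272, so P* = 272.
Plugging P* into demand: Q* = 471.1 - 0.8(272) = 253.5.
Total expenditure = P* × Q* = 272 × 253.5 = 68952.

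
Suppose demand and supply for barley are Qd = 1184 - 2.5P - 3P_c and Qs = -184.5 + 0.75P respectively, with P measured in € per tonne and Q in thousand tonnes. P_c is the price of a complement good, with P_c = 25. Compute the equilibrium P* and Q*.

P* = 398, Q* = 114

With P_c = 25, demand is Qd = 1109 - 2.5P.
At equilibrium Qd = Qs, so 1109 - 2.5P = -184.5 + 0.75P; collecting terms, 1293.5 = 3.25P and P* = 398.
Plugging P* into demand: Q* = 1109 - 2.5(398) = 114.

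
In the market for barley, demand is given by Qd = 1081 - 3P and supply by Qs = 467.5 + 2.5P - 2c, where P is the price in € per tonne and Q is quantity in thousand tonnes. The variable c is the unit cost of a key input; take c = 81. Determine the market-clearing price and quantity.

P* = 141, Q* = 658

With c = 81, supply is Qs = 305.5 + 2.5P.
At equilibrium Qd = Qs, so 1081 - 3P = 305.5 + 2.5P; collecting terms, 775.5 = 5.5P and P* = 141.
Substitute back: Q* = 1081 - 3(141) = 658.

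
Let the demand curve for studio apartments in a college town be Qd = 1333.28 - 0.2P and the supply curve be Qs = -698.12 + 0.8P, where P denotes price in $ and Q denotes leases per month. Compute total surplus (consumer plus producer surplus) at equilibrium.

Set Qd = Qs: 1333.28 - 0.2P = -698.12 + 0.8P, so 2031.4 = P and P* = 2031.4.
From the demand curve, Q* = 1333.28 - 0.2(2031.4) = 927.
Demand choke price = 6666.4; supply choke price = 872.65. CS = ½(6666.4 - 2031.4)(927) = 2148322.5; PS = ½(2031.4 - 872.65)(927) = 537080.625. Total surplus = 2685403.125.

Total surplus = 2685403.125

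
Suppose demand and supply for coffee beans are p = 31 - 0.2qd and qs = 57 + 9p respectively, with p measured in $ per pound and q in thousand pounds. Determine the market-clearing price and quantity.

Rewriting in direct form: qd = 155 - 5p.
Equating demand and supply, 155 - 5p = 57 + 9p gives 14p = 98, so p* = 7.
Then q* = 155 - 5(7) = 120.

p* = 7, q* = 120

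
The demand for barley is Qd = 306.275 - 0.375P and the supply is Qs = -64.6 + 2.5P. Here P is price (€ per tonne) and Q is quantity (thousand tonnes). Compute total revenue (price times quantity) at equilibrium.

At equilibrium Qd = Qs, so 306.275 - 0.375P = -64.6 + 2.5P; collecting terms, 370.875 = 2.875P and P* = 129.
Substitute back: Q* = 306.275 - 0.375(129) = 257.9.
Total revenue = P* × Q* = 129 × 257.9 = 33269.1.

Total revenue = 33269.1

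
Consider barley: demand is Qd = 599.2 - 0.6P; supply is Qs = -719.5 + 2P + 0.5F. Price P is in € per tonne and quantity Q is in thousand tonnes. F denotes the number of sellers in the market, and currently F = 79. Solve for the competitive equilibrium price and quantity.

With F = 79, supply is Qs = -680 + 2P.
Equating demand and supply, 599.2 - 0.6P = -680 + 2P gives 2.6P = 1279.2, so P* = 492.
Then Q* = 599.2 - 0.6(492) = 304.

P* = 492, Q* = 304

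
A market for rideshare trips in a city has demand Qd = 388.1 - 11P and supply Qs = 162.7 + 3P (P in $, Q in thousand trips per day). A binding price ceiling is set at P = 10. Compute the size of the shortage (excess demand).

Shortage = 85.4

At P = 10: Qd = 278.1 and Qs = 192.7.
Shortage = Qd - Qs = 278.1 - 192.7 = 85.4.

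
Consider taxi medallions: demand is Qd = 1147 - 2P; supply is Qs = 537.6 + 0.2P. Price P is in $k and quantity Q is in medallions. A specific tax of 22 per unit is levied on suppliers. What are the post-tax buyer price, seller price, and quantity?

P_b = 279, P_s = 257, Q = 589

With a tax of 22 on suppliers, they supply based on the net price P_s = P_b - 22, so Qs = 533.2 + 0.2P_b.
Set Qd = Qs: 1147 - 2P_b = 533.2 + 0.2P_b, so 613.8 = 2.2P_b and P_b = 279.
So P_s = 257 and the quantity traded is Q = 1147 - 2(279) = 589.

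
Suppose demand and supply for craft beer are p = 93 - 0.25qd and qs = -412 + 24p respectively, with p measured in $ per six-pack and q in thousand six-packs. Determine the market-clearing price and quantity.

p* = 28, q* = 260

In direct form, qd = 372 - 4p.
The market clears where 372 - 4p = -412 + 24p. Rearranging, 28p = 784, hence p* = 28.
From the demand curve, q* = 372 - 4(28) = 260.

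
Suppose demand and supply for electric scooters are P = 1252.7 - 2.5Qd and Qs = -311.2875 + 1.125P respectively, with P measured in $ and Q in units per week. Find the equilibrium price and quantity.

Solving each curve for Q: Qd = 501.08 - 0.4P.
The market clears where 501.08 - 0.4P = -311.2875 + 1.125P. Rearranging, 1.525P = 812.3675, hence P* = 532.7.
From the demand curve, Q* = 501.08 - 0.4(532.7) = 288.

P* = 532.7, Q* = 288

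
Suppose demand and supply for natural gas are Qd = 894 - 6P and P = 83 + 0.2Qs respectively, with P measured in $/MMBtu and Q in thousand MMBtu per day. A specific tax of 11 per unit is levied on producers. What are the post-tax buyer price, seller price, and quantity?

Rewriting in direct form: Qs = -415 + 5P.
The tax drives a wedge P_b - P_s = 11. Substituting P_s = P_b - 11 into supply: Qs = -470 + 5P_b.
Equate demand and the shifted supply: 894 - 6P_b = -470 + 5P_b, giving 11P_b = 1364, so P_b = 124.
So P_s = 113 and the quantity traded is Q = 894 - 6(124) = 150.

P_b = 124, P_s = 113, Q = 150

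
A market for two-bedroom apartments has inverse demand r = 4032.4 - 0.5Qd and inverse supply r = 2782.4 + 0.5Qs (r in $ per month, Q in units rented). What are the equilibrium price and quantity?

In direct form, Qd = 8064.8 - 2r and Qs = -5564.8 + 2r.
Set Qd = Qs: 8064.8 - 2r = -5564.8 + 2r, so 13629.6 = 4r and r* = 3407.4.
Then Q* = 8064.8 - 2(3407.4) = 1250.

r* = 3407.4, Q* = 1250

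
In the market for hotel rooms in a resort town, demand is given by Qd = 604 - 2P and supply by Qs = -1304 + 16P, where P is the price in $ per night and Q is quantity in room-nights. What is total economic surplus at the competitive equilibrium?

Total surplus = 43218

Equating demand and supply, 604 - 2P = -1304 + 16P gives 18P = 1908, so P* = 106.
Substitute back: Q* = 604 - 2(106) = 392.
Demand choke price = 302; supply choke price = 81.5. CS = ½(302 - 106)(392) = 38416; PS = ½(106 - 81.5)(392) = 4802. Total surplus = 43218.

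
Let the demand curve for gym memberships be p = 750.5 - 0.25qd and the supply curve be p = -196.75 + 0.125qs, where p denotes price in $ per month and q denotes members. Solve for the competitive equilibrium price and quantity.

p* = 119, q* = 2526

In direct form, qd = 3002 - 4p and qs = 1574 + 8p.
Equating demand and supply, 3002 - 4p = 1574 + 8p gives 12p = 1428, so p* = 119.
Then q* = 3002 - 4(119) = 2526.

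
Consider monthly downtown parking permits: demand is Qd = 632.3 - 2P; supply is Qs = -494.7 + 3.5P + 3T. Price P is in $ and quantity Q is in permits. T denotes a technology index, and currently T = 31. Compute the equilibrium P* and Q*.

With T = 31, supply is Qs = -401.7 + 3.5P.
The market clears where 632.3 - 2P = -401.7 + 3.5P. Rearranging, 5.5P = 1034, hence P* = 188.
Substitute back: Q* = 632.3 - 2(188) = 256.3.

P* = 188, Q* = 256.3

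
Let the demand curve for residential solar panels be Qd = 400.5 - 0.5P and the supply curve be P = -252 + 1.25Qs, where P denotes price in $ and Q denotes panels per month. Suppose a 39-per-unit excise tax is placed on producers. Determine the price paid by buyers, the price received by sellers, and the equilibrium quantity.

P_b = 177, P_s = 138, Q = 312

Rewriting in direct form: Qs = 201.6 + 0.8P.
The tax drives a wedge P_b - P_s = 39. Substituting P_s = P_b - 39 into supply: Qs = 170.4 + 0.8P_b.
Equate demand and the shifted supply: 400.5 - 0.5P_b = 170.4 + 0.8P_b, giving 1.3P_b = 230.1, so P_b = 177.
Then P_s = 177 - 39 = 138 and Q = 400.5 - 0.5(177) = 312.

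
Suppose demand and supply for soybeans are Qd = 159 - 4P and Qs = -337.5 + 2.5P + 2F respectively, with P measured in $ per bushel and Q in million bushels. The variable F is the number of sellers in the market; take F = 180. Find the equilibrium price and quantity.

With F = 180, supply is Qs = 22.5 + 2.5P.
Set Qd = Qs: 159 - 4P = 22.5 + 2.5P, so 136.5 = 6.5P and P* = 21.
Then Q* = 159 - 4(21) = 75.

P* = 21, Q* = 75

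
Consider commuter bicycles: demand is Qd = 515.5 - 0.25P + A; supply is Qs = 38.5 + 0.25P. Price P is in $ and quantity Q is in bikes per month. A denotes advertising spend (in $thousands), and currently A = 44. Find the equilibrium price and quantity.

P* = 1042, Q* = 299

With A = 44, demand is Qd = 559.5 - 0.25P.
Set Qd = Qs: 559.5 - 0.25P = 38.5 + 0.25P, so 521 = 0.5P and P* = 1042.
Then Q* = 559.5 - 0.25(1042) = 299.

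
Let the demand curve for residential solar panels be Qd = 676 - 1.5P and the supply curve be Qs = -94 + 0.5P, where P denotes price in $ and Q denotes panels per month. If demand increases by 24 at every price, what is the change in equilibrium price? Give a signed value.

ΔP = 12

Set Qd = Qs: 676 - 1.5P = -94 + 0.5P, so 770 = 2P and P* = 385.
Substitute back: Q* = 676 - 1.5(385) = 98.5.
After the shift, demand is Qd = 700 - 1.5P.
The new intersection has 794 = 2P, i.e. P = 397, Q = 104.5.
ΔP = 397 - 385 = 12.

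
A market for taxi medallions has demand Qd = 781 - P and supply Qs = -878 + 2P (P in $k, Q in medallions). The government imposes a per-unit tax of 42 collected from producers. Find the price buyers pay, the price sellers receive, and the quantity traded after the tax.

With a tax of 42 on producers, they supply based on the net price P_s = P_b - 42, so Qs = -962 + 2P_b.
Market clearing requires 781 - P_b = -962 + 2P_b; hence 1743 = 3P_b and P_b = 581.
Then P_s = 581 - 42 = 539 and Q = 781 - 581 = 200.

P_b = 581, P_s = 539, Q = 200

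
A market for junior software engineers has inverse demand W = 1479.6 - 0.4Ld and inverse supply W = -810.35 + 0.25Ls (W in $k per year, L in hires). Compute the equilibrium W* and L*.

Rewriting in direct form: Ld = 3699 - 2.5W and Ls = 3241.4 + 4W.
At equilibrium Ld = Ls, so 3699 - 2.5W = 3241.4 + 4W; collecting terms, 457.6 = 6.5W and W* = 70.4.
From the demand curve, L* = 3699 - 2.5(70.4) = 3523.

W* = 70.4, L* = 3523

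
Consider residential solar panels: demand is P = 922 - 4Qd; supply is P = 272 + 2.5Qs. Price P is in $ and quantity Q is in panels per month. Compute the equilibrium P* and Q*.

P* = 522, Q* = 100

Solving each curve for Q: Qd = 230.5 - 0.25P and Qs = -108.8 + 0.4P.
At equilibrium Qd = Qs, so 230.5 - 0.25P = -108.8 + 0.4P; collecting terms, 339.3 = 0.65P and P* = 522.
Plugging P* into demand: Q* = 230.5 - 0.25(522) = 100.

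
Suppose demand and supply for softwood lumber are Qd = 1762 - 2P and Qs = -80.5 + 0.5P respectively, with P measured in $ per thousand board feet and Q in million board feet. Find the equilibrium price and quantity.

P* = 737, Q* = 288

Equating demand and supply, 1762 - 2P = -80.5 + 0.5P gives 2.5P = 1842.5, so P* = 737.
Then Q* = 1762 - 2(737) = 288.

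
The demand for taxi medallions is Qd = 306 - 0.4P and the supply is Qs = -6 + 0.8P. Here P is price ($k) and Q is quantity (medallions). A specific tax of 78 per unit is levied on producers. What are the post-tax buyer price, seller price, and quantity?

Producers keep P_s = P_b - 78 per unit, so supply in terms of the buyer price is Qs = -68.4 + 0.8P_b.
Set Qd = Qs: 306 - 0.4P_b = -68.4 + 0.8P_b, so 374.4 = 1.2P_b and P_b = 312.
So P_s = 234 and the quantity traded is Q = 306 - 0.4(312) = 181.2.

P_b = 312, P_s = 234, Q = 181.2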